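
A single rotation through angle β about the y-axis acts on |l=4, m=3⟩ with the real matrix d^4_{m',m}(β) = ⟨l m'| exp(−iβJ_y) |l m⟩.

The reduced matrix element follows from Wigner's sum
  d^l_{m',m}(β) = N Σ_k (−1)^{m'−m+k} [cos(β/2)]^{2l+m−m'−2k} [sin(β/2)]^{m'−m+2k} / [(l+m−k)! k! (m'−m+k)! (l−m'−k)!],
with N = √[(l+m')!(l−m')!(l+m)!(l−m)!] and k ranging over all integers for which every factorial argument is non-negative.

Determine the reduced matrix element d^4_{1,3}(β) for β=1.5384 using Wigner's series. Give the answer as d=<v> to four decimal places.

d=-0.2969

d^4_{1,3}(β=1.5384) via Wigner's sum:
With c≡cos(β/2)=0.718467 and s≡sin(β/2)=0.695561, N=[120·6·5040·1]^{1/2}=1904.940944
Admissible k: 2..3 (factorial args all ≥0)
  k=2: (−1)^0·1904.9409/(240)·0.7185^6·0.6956^2 = +0.528181
  k=3: (−1)^1·1904.9409/(144)·0.7185^4·0.6956^4 = -0.825063
d^4_{1,3}(1.5384) = +0.528181 -0.825063 = -0.296883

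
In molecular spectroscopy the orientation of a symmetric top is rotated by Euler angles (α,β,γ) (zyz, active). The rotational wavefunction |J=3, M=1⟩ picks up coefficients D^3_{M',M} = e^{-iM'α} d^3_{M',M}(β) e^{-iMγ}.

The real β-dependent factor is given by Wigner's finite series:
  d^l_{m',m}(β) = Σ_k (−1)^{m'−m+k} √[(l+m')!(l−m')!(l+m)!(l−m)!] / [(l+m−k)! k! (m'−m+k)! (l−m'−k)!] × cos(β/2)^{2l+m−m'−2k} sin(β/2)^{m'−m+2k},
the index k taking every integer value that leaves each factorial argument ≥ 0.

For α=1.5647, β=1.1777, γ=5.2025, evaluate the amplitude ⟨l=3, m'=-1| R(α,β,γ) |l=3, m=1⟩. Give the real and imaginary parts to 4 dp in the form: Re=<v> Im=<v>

First d^3_{-1,1}(β=1.1777), then the phase factors e^{-i(-1)α} and e^{-i(1)γ}:
With c≡cos(β/2)=0.831580 and s≡sin(β/2)=0.555405, N=[2·24·24·2]^{1/2}=48.000000
The bounds max(0,m−m')=2 and min(l+m,l−m')=4 give 3 terms
  k=2: (−1)^0·48.0000/(8)·0.8316^4·0.5554^2 = +0.885089
  k=3: (−1)^1·48.0000/(6)·0.8316^2·0.5554^4 = -0.526426
  k=4: (−1)^2·48.0000/(48)·0.8316^0·0.5554^6 = +0.029353
d^3_{-1,1}(1.1777) = +0.885089 -0.526426 +0.029353 = +0.388016
Phases: e^{-i·(-1)·1.5647}=+0.006096+0.999981i, e^{-i·(1)·5.2025}=+0.470724+0.882281i ⇒ D=-0.341220+0.184732i

Re=-0.3412 Im=0.1847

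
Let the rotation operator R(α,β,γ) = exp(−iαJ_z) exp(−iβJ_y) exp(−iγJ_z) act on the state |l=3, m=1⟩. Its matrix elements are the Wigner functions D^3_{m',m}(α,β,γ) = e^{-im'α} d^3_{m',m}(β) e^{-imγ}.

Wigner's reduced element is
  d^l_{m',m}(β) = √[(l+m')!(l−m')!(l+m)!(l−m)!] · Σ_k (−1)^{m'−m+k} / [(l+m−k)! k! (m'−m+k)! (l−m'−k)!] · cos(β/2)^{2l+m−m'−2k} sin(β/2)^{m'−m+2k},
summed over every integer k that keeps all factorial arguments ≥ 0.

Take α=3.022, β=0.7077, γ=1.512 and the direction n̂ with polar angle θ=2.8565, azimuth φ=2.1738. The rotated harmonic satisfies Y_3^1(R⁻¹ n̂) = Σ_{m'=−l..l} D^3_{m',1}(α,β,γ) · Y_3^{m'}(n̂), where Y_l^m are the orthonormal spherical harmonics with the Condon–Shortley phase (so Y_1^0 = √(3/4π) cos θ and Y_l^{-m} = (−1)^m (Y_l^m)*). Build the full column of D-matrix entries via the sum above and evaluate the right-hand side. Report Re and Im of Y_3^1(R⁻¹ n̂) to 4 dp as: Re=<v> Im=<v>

Re=0.0455 Im=0.2132

Need the full column D^3_{m',1} for m'=−3..3 at α=3.022, β=0.7077, γ=1.512.
cos(β/2)=0.938046, sin(β/2)=0.346512
d^3_{-3,1}: single k=4 term ⇒ +0.049132;  D = +0.014519+0.046938i
d^3_{-2,1}: k∈[3..4] ⇒ +0.217198 -0.014819 = +0.202379;  D = -0.036309-0.199095i
d^3_{-1,1}: k∈[2..4] ⇒ +0.557806 -0.101487 +0.001731 = +0.458050;  D = +0.027831+0.457204i
d^3_{0,1}: k∈[1..3] ⇒ +0.871823 -0.356893 +0.016233 = +0.531164;  D = +0.031212-0.530246i
d^3_{1,1}: k∈[0..2] ⇒ +0.681308 -0.743741 +0.076115 = +0.013682;  D = -0.002428+0.013465i
d^3_{2,1}: k∈[0..1] ⇒ -0.795862 +0.217198 = -0.578664;  D = -0.169891+0.553163i
d^3_{3,1}: single k=0 term ⇒ +0.360062;  D = -0.146021+0.329124i
Y_3^{m'}(θ=2.8565,φ=2.1738) and Σ D·Y over m':
  (+0.0145+0.0469i)·(+0.0090-0.0022i)  (-0.0363-0.1991i)·(+0.0277-0.0725i)  (+0.0278+0.4572i)·(-0.1858-0.2698i)  (+0.0312-0.5302i)·(-0.5746+0.0000i)  (-0.0024+0.0135i)·(+0.1858-0.2698i)  (-0.1699+0.5532i)·(+0.0277+0.0725i)  (-0.1460+0.3291i)·(-0.0090-0.0022i)
Y_3^1(R⁻¹ n̂) = +0.045499+0.213234i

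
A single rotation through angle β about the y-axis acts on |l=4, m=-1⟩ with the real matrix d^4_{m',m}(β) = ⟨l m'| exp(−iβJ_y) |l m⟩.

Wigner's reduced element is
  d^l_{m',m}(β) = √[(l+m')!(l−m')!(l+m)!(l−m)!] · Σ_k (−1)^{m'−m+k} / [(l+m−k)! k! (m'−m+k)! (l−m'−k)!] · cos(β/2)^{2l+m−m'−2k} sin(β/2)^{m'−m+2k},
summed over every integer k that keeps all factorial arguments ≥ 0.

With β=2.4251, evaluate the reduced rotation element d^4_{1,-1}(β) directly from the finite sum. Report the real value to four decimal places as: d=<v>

d^4_{1,-1}(β=2.4251) via Wigner's sum:
c=cos(2.4251/2)=0.350632, s=sin(2.4251/2)=0.936513; N=√[120·6·6·120]=720.000000
k∈{0,1,2,3} keeps every argument non-negative
  k=0: (−1)^2·720.0000/(72)·0.3506^6·0.9365^2 = +0.016298
  k=1: (−1)^3·720.0000/(24)·0.3506^4·0.9365^4 = -0.348807
  k=2: (−1)^4·720.0000/(48)·0.3506^2·0.9365^6 = +1.244167
  k=3: (−1)^5·720.0000/(720)·0.3506^0·0.9365^8 = -0.591713
d^4_{1,-1}(2.4251) = +0.016298 -0.348807 +1.244167 -0.591713 = +0.319945

d=0.3199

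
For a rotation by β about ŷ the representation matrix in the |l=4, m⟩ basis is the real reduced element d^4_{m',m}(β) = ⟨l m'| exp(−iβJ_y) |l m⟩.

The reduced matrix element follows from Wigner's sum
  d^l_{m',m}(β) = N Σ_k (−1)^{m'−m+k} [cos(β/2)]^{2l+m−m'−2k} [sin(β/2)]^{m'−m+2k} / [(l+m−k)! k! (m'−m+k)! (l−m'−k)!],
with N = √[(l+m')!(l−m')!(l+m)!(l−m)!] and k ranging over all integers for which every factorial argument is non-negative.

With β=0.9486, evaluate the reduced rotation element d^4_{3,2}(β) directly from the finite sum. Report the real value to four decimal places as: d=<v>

d^4_{3,2}(β=0.9486) via Wigner's sum:
With c≡cos(β/2)=0.889613 and s≡sin(β/2)=0.456716, N=[5040·1·720·2]^{1/2}=2693.993318
The bounds max(0,m−m')=0 and min(l+m,l−m')=1 give 2 terms
  k=0: (−1)^1·2693.9933/(720)·0.8896^7·0.4567^1 = -0.753558
  k=1: (−1)^2·2693.9933/(240)·0.8896^5·0.4567^3 = +0.595838
d^4_{3,2}(0.9486) = -0.753558 +0.595838 = -0.157720

d=-0.1577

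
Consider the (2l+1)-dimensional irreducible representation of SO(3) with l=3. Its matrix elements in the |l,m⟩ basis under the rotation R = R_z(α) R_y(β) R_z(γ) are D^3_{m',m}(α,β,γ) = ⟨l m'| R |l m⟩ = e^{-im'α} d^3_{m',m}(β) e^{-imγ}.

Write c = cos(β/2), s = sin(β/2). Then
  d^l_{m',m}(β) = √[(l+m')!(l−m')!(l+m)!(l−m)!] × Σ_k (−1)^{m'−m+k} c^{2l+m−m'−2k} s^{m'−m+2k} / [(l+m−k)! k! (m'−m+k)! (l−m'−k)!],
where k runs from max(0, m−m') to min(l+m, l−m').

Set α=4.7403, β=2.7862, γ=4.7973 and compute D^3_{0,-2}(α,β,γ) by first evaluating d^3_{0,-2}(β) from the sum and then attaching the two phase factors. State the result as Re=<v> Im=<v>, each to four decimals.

Split into d^3_{0,-2}(β=2.7862) × two z-phases.
With c≡cos(β/2)=0.176763 and s≡sin(β/2)=0.984254, N=[6·6·1·120]^{1/2}=65.726707
k: max(0,(-2)−(0))=0 … min(3+(-2),3−(0))=1
  k=0: (−1)^2·65.7267/(12)·0.1768^4·0.9843^2 = +0.005180
  k=1: (−1)^3·65.7267/(12)·0.1768^2·0.9843^4 = -0.160609
d^3_{0,-2}(2.7862) = +0.005180 -0.160609 = -0.155429
Phases: e^{-i·(0)·4.7403}=+1.000000+0.000000i, e^{-i·(-2)·4.7973}=-0.985615-0.169007i ⇒ D=+0.153193+0.026269i

Re=0.1532 Im=0.0263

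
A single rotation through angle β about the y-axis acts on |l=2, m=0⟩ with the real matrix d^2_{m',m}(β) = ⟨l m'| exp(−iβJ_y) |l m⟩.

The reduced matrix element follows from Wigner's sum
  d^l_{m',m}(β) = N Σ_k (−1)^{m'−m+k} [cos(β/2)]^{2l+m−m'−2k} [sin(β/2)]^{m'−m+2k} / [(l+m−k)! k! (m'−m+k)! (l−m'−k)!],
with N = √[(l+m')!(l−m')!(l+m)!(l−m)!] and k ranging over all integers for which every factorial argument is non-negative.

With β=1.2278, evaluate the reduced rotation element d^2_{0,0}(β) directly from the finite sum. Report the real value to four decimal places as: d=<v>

d^2_{0,0}(β=1.2278) via Wigner's sum:
With c≡cos(β/2)=0.817408 and s≡sin(β/2)=0.576060, N=[2·2·2·2]^{1/2}=4.000000
k∈{0,1,2} keeps every argument non-negative
  k=0: (−1)^0·4.0000/(4)·0.8174^4·0.5761^0 = +0.446431
  k=1: (−1)^1·4.0000/(1)·0.8174^2·0.5761^2 = -0.886895
  k=2: (−1)^2·4.0000/(4)·0.8174^0·0.5761^4 = +0.110121
d^2_{0,0}(1.2278) = +0.446431 -0.886895 +0.110121 = -0.330343

d=-0.3303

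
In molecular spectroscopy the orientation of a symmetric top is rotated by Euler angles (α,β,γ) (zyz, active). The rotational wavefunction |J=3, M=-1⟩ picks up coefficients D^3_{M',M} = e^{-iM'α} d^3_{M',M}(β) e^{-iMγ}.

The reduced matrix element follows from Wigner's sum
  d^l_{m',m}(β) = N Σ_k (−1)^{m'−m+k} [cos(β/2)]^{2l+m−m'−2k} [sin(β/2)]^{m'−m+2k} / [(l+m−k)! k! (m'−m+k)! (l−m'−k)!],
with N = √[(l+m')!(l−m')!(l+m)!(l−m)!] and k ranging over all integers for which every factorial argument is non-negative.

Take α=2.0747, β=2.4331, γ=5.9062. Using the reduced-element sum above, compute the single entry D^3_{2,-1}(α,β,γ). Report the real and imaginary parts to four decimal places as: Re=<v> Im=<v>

Re=-0.1070 Im=0.5684

D^3_{2,-1}(2.0747,2.4331,5.9062) = e^{-i·2·2.0747}·d^3_{2,-1}(2.4331)·e^{-i·-1·5.9062}. Compute d first:
Half-angle: c=0.346884, s=0.937908. N=√(120·1·2·24)=75.894664
Admissible k: 0..1 (factorial args all ≥0)
  k=0: (−1)^3·75.8947/(12)·0.3469^3·0.9379^3 = -0.217802
  k=1: (−1)^4·75.8947/(24)·0.3469^1·0.9379^5 = +0.796133
d^3_{2,-1}(2.4331) = -0.217802 +0.796133 = +0.578330
D = (-0.533716+0.845664i)·(+0.578330)·(+0.929779-0.368119i) = -0.106952+0.568355i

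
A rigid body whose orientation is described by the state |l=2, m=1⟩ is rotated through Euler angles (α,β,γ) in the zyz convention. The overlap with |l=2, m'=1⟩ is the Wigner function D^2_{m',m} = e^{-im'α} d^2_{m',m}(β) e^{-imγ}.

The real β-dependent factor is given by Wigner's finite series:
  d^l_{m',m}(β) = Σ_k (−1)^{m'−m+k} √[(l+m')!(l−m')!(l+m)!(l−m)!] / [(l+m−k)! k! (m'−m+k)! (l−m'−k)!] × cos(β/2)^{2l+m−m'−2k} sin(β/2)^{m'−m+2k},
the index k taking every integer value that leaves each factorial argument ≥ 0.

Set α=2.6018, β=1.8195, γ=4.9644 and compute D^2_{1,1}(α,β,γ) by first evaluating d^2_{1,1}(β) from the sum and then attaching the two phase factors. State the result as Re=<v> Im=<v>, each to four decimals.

Re=-0.1596 Im=0.5394

Split into d^2_{1,1}(β=1.8195) × two z-phases.
Half-angle: c=0.613943, s=0.789350. N=√(6·1·6·1)=6.000000
The bounds max(0,m−m')=0 and min(l+m,l−m')=1 give 2 terms
  k=0: (−1)^0·6.0000/(6)·0.6139^4·0.7894^0 = +0.142073
  k=1: (−1)^1·6.0000/(2)·0.6139^2·0.7894^2 = -0.704558
d^2_{1,1}(1.8195) = +0.142073 -0.704558 = -0.562485
D = (-0.857815-0.513958i)·(-0.562485)·(+0.249352+0.968413i) = -0.159648+0.539353i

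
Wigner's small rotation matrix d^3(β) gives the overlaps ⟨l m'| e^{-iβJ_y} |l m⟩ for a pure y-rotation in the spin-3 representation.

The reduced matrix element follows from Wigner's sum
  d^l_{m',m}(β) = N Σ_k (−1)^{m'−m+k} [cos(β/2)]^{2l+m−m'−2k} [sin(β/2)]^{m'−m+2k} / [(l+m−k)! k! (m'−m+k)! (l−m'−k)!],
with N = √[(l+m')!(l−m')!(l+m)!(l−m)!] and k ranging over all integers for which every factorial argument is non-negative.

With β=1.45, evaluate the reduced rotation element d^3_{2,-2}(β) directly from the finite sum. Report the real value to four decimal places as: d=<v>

d^3_{2,-2}(β=1.45) via Wigner's sum:
With c≡cos(β/2)=0.748499 and s≡sin(β/2)=0.663135, N=[120·1·1·120]^{1/2}=120.000000
Admissible k: 0..1 (factorial args all ≥0)
  k=0: (−1)^4·120.0000/(24)·0.7485^2·0.6631^4 = +0.541704
  k=1: (−1)^5·120.0000/(120)·0.7485^0·0.6631^6 = -0.085038
d^3_{2,-2}(1.45) = +0.541704 -0.085038 = +0.456666

d=0.4567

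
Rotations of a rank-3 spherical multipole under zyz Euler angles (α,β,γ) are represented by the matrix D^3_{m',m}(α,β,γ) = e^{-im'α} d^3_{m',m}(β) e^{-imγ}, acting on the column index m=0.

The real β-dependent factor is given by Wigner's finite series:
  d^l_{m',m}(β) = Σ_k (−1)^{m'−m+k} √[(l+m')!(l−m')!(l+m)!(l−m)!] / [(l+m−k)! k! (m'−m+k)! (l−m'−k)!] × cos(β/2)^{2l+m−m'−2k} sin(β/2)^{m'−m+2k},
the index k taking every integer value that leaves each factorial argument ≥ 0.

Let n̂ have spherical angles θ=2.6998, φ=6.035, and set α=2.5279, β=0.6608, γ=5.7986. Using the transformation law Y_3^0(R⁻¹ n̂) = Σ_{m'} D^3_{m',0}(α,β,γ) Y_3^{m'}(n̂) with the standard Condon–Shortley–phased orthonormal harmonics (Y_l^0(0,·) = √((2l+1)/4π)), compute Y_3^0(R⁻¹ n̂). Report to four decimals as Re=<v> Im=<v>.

Re=-0.5711 Im=0.0000

Need the full column D^3_{m',0} for m'=−3..3 at α=2.5279, β=0.6608, γ=5.7986.
cos(β/2)=0.945913, sin(β/2)=0.324421
d^3_{-3,0}: single k=3 term ⇒ +0.129240;  D = +0.034507+0.124548i
d^3_{-2,0}: k∈[2..3] ⇒ +0.461513 -0.054288 = +0.407225;  D = +0.137113-0.383448i
d^3_{-1,0}: k∈[1..3] ⇒ +0.851050 -0.300326 +0.011776 = +0.562500;  D = -0.459859+0.323938i
d^3_{0,0}: k∈[0..3] ⇒ +0.716319 -0.758343 +0.089204 -0.001166 = +0.046013;  D = +0.046013+0.000000i
d^3_{1,0}: k∈[0..2] ⇒ -0.851050 +0.300326 -0.011776 = -0.562500;  D = +0.459859+0.323938i
d^3_{2,0}: k∈[0..1] ⇒ +0.461513 -0.054288 = +0.407225;  D = +0.137113+0.383448i
d^3_{3,0}: single k=0 term ⇒ -0.129240;  D = -0.034507+0.124548i
Y_3^{m'}(θ=2.6998,φ=6.035) and Σ D·Y over m':
  (+0.0345+0.1245i)·(+0.0240+0.0221i)  (+0.1371-0.3834i)·(-0.1485-0.0804i)  (-0.4599+0.3239i)·(+0.4133+0.1047i)  (+0.0460+0.0000i)·(-0.3663+0.0000i)  (+0.4599+0.3239i)·(-0.4133+0.1047i)  (+0.1371+0.3834i)·(-0.1485+0.0804i)  (-0.0345+0.1245i)·(-0.0240+0.0221i)
Y_3^0(R⁻¹ n̂) = -0.571141-0.000000i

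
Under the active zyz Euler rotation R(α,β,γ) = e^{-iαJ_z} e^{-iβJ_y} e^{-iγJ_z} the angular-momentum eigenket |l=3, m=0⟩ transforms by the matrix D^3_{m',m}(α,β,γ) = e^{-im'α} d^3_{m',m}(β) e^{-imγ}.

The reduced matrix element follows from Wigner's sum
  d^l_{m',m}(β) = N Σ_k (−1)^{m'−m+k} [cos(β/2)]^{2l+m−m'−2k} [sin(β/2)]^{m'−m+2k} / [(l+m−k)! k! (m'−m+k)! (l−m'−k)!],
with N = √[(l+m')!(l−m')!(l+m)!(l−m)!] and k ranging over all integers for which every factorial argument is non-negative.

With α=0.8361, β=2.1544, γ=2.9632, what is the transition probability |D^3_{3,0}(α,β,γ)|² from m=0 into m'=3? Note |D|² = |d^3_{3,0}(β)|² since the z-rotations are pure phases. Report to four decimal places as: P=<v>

P=0.1055

Split into d^3_{3,0}(β=2.1544) × two z-phases.
With c≡cos(β/2)=0.473796 and s≡sin(β/2)=0.880635, N=[720·1·6·6]^{1/2}=160.996894
k∈{0} keeps every argument non-negative
  k=0: (−1)^3·160.9969/(36)·0.4738^3·0.8806^3 = -0.324845
d^3_{3,0}(2.1544) = -0.324845
|D^3_{3,0}|² = |d^3_{3,0}(β)|² = (-0.324845)² = 0.105524 (the z-rotation phases have unit modulus)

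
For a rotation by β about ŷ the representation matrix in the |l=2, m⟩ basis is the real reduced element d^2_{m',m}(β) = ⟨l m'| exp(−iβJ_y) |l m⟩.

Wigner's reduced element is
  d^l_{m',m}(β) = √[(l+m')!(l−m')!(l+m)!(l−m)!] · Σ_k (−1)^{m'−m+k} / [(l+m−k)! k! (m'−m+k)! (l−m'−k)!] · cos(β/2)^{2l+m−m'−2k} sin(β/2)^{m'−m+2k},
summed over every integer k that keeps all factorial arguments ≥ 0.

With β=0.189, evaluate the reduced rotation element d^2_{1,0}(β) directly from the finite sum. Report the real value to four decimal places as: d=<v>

d=-0.2260

d^2_{1,0}(β=0.189) via Wigner's sum:
With c≡cos(β/2)=0.995538 and s≡sin(β/2)=0.094359, N=[6·1·2·2]^{1/2}=4.898979
k: max(0,(0)−(1))=0 … min(2+(0),2−(1))=1
  k=0: (−1)^1·4.8990/(2)·0.9955^3·0.0944^1 = -0.228052
  k=1: (−1)^2·4.8990/(2)·0.9955^1·0.0944^3 = +0.002049
d^2_{1,0}(0.189) = -0.228052 +0.002049 = -0.226004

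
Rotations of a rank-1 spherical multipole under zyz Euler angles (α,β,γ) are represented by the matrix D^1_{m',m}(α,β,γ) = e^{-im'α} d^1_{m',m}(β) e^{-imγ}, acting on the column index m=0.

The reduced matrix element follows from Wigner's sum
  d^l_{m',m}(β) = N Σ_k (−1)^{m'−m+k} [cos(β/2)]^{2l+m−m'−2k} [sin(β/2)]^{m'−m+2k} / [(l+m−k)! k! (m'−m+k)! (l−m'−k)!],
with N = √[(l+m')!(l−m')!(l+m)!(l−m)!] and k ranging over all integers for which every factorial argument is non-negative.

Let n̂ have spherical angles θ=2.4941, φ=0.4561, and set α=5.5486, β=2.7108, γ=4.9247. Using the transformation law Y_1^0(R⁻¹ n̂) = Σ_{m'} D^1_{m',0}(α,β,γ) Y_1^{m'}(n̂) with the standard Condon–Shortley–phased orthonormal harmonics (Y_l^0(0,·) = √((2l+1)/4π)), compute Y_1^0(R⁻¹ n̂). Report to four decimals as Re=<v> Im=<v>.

Need the full column D^1_{m',0} for m'=−1..1 at α=5.5486, β=2.7108, γ=4.9247.
cos(β/2)=0.213735, sin(β/2)=0.976892
d^1_{-1,0}: single k=1 term ⇒ +0.295282;  D = +0.219131-0.197921i
d^1_{0,0}: k∈[0..1] ⇒ +0.045682 -0.954318 = -0.908635;  D = -0.908635+0.000000i
d^1_{1,0}: single k=0 term ⇒ -0.295282;  D = -0.219131-0.197921i
Y_1^{m'}(θ=2.4941,φ=0.4561) and Σ D·Y over m':
  (+0.2191-0.1979i)·(+0.1871-0.0918i)  (-0.9086+0.0000i)·(-0.3897+0.0000i)  (-0.2191-0.1979i)·(-0.1871-0.0918i)
Y_1^0(R⁻¹ n̂) = +0.399766+0.000000i

Re=0.3998 Im=0.0000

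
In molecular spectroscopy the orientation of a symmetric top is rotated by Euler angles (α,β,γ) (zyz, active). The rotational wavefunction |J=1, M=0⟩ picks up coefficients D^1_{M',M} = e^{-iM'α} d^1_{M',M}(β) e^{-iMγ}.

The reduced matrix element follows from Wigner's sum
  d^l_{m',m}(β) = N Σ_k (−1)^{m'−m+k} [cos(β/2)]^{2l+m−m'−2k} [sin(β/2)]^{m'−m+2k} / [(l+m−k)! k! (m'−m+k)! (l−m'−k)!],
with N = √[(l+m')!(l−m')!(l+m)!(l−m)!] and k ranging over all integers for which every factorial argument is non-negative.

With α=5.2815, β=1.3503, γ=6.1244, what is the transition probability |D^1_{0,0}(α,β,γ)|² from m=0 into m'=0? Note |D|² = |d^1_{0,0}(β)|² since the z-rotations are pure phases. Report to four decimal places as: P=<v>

P=0.0478

Split into d^1_{0,0}(β=1.3503) × two z-phases.
With c≡cos(β/2)=0.780613 and s≡sin(β/2)=0.625014, N=[1·1·1·1]^{1/2}=1.000000
Admissible k: 0..1 (factorial args all ≥0)
  k=0: (−1)^0·1.0000/(1)·0.7806^2·0.6250^0 = +0.609357
  k=1: (−1)^1·1.0000/(1)·0.7806^0·0.6250^2 = -0.390643
d^1_{0,0}(1.3503) = +0.609357 -0.390643 = +0.218714
|D^1_{0,0}|² = |d^1_{0,0}(β)|² = (+0.218714)² = 0.047836 (the z-rotation phases have unit modulus)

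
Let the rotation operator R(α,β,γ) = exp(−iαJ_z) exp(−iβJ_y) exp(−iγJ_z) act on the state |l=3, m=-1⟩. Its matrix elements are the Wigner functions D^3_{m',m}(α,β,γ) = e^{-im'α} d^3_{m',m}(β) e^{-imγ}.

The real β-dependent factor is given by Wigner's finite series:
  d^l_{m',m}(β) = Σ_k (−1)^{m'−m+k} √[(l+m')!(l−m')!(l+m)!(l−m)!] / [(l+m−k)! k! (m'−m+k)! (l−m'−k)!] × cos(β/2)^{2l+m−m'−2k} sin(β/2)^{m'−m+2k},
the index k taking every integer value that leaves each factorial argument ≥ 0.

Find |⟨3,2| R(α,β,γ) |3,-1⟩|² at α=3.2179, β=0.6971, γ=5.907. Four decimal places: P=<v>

P=0.0382

Split into d^3_{2,-1}(β=0.6971) × two z-phases.
With c≡cos(β/2)=0.939869 and s≡sin(β/2)=0.341535, N=[120·1·2·24]^{1/2}=75.894664
Admissible k: 0..1 (factorial args all ≥0)
  k=0: (−1)^3·75.8947/(12)·0.9399^3·0.3415^3 = -0.209189
  k=1: (−1)^4·75.8947/(24)·0.9399^1·0.3415^5 = +0.013812
d^3_{2,-1}(0.6971) = -0.209189 +0.013812 = -0.195377
|D^3_{2,-1}|² = |d^3_{2,-1}(β)|² = (-0.195377)² = 0.038172 (the z-rotation phases have unit modulus)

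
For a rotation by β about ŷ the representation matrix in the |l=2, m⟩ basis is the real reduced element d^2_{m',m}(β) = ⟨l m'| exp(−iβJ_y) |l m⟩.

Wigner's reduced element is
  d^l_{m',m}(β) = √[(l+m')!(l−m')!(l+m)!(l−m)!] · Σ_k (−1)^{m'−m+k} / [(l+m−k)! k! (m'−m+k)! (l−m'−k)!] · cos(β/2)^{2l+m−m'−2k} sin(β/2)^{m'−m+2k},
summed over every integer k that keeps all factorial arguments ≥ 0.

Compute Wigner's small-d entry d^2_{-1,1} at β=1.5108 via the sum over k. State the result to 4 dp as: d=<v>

d^2_{-1,1}(β=1.5108) via Wigner's sum:
c=cos(1.5108/2)=0.727997, s=sin(1.5108/2)=0.685580; N=√[1·6·6·1]=6.000000
Admissible k: 2..3 (factorial args all ≥0)
  k=2: (−1)^0·6.0000/(2)·0.7280^2·0.6856^2 = +0.747304
  k=3: (−1)^1·6.0000/(6)·0.7280^0·0.6856^4 = -0.220919
d^2_{-1,1}(1.5108) = +0.747304 -0.220919 = +0.526385

d=0.5264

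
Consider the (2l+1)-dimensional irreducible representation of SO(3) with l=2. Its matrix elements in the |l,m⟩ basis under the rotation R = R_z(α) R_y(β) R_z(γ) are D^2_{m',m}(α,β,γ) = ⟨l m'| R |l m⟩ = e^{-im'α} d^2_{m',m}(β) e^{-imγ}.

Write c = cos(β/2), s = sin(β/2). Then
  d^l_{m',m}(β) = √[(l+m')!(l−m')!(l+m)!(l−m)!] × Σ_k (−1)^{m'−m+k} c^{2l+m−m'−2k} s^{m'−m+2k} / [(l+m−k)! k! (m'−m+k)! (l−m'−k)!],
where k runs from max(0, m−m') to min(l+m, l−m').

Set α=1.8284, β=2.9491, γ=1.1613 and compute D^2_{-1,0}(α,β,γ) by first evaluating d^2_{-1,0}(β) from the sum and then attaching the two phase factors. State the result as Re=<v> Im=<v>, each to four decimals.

Re=0.0586 Im=-0.2224

Split into d^2_{-1,0}(β=2.9491) × two z-phases.
Half-angle: c=0.096098, s=0.995372. N=√(1·6·2·2)=4.898979
k: max(0,(0)−(-1))=1 … min(2+(0),2−(-1))=2
  k=1: (−1)^0·4.8990/(2)·0.0961^3·0.9954^1 = +0.002164
  k=2: (−1)^1·4.8990/(2)·0.0961^1·0.9954^3 = -0.232137
d^2_{-1,0}(2.9491) = +0.002164 -0.232137 = -0.229974
Attach z-rotation phases: D = e^{-i(-1)(1.8284)}·(-0.229974)·e^{-i(0)(1.1613)} = +0.058589-0.222385i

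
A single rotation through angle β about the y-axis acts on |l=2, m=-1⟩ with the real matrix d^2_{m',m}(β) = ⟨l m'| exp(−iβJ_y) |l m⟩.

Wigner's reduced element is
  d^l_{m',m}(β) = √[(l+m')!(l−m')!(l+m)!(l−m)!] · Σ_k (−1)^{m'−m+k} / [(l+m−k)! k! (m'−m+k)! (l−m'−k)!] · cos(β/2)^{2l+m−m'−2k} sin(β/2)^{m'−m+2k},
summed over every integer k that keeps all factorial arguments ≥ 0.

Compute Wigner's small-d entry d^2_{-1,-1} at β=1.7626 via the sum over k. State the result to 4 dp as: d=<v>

d=-0.5590

d^2_{-1,-1}(β=1.7626) via Wigner's sum:
With c≡cos(β/2)=0.636149 and s≡sin(β/2)=0.771567, N=[1·6·1·6]^{1/2}=6.000000
k: max(0,(-1)−(-1))=0 … min(2+(-1),2−(-1))=1
  k=0: (−1)^0·6.0000/(6)·0.6361^4·0.7716^0 = +0.163770
  k=1: (−1)^1·6.0000/(2)·0.6361^2·0.7716^2 = -0.722745
d^2_{-1,-1}(1.7626) = +0.163770 -0.722745 = -0.558975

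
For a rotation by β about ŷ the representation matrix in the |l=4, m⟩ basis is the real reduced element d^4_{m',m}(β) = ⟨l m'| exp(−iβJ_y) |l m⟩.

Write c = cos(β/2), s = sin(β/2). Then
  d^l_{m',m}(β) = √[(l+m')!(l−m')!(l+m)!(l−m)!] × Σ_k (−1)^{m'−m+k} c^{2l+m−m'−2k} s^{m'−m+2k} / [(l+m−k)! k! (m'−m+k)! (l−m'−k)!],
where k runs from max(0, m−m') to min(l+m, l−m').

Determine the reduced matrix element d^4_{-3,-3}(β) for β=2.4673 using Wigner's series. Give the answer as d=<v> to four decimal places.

d^4_{-3,-3}(β=2.4673) via Wigner's sum:
Half-angle: c=0.330795, s=0.943702. N=√(1·5040·1·5040)=5040.000000
k: max(0,(-3)−(-3))=0 … min(4+(-3),4−(-3))=1
  k=0: (−1)^0·5040.0000/(5040)·0.3308^8·0.9437^0 = +0.000143
  k=1: (−1)^1·5040.0000/(720)·0.3308^6·0.9437^2 = -0.008168
d^4_{-3,-3}(2.4673) = +0.000143 -0.008168 = -0.008025

d=-0.0080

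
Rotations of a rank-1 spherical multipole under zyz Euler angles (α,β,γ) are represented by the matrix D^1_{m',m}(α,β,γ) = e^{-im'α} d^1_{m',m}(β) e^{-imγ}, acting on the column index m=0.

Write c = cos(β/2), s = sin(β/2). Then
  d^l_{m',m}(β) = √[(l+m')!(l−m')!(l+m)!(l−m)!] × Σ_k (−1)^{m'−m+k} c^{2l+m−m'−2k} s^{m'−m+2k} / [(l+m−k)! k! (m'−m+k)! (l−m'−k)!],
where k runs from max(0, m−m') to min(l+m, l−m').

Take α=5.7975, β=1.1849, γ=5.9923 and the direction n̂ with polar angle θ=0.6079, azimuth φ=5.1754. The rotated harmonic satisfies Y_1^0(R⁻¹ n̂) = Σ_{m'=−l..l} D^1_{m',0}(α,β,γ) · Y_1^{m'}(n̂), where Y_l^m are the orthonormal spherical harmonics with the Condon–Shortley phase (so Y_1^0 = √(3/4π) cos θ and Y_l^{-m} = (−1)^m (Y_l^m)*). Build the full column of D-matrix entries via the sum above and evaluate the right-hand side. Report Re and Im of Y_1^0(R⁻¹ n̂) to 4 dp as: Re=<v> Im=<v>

Re=0.3611 Im=0.0000

Need the full column D^1_{m',0} for m'=−1..1 at α=5.7975, β=1.1849, γ=5.9923.
cos(β/2)=0.829575, sin(β/2)=0.558395
d^1_{-1,0}: single k=1 term ⇒ +0.655107;  D = +0.579347-0.305814i
d^1_{0,0}: k∈[0..1] ⇒ +0.688195 -0.311805 = +0.376390;  D = +0.376390+0.000000i
d^1_{1,0}: single k=0 term ⇒ -0.655107;  D = -0.579347-0.305814i
Y_1^{m'}(θ=0.6079,φ=5.1754) and Σ D·Y over m':
  (+0.5793-0.3058i)·(+0.0881+0.1766i)  (+0.3764+0.0000i)·(+0.4011+0.0000i)  (-0.5793-0.3058i)·(-0.0881+0.1766i)
Y_1^0(R⁻¹ n̂) = +0.361063+0.000000i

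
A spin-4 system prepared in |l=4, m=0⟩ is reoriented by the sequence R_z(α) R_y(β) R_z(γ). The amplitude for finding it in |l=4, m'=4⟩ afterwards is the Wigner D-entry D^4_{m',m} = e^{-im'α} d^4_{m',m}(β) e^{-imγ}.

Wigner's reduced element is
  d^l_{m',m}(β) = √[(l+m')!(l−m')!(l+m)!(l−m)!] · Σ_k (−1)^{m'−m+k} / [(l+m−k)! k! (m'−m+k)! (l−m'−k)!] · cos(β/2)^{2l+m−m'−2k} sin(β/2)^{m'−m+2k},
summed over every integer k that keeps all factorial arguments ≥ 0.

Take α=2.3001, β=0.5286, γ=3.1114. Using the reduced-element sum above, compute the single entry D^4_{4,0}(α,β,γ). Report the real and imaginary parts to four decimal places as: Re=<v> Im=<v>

First d^4_{4,0}(β=0.5286), then the phase factors e^{-i(4)α} and e^{-i(0)γ}:
Half-angle: c=0.965276, s=0.261234. N=√(40320·1·24·24)=4819.161753
The bounds max(0,m−m')=0 and min(l+m,l−m')=0 give 1 term
  k=0: (−1)^4·4819.1618/(576)·0.9653^4·0.2612^4 = +0.033828
d^4_{4,0}(0.5286) = +0.033828
Phases: e^{-i·(4)·2.3001}=-0.974933-0.222500i, e^{-i·(0)·3.1114}=+1.000000+0.000000i ⇒ D=-0.032980-0.007527i

Re=-0.0330 Im=-0.0075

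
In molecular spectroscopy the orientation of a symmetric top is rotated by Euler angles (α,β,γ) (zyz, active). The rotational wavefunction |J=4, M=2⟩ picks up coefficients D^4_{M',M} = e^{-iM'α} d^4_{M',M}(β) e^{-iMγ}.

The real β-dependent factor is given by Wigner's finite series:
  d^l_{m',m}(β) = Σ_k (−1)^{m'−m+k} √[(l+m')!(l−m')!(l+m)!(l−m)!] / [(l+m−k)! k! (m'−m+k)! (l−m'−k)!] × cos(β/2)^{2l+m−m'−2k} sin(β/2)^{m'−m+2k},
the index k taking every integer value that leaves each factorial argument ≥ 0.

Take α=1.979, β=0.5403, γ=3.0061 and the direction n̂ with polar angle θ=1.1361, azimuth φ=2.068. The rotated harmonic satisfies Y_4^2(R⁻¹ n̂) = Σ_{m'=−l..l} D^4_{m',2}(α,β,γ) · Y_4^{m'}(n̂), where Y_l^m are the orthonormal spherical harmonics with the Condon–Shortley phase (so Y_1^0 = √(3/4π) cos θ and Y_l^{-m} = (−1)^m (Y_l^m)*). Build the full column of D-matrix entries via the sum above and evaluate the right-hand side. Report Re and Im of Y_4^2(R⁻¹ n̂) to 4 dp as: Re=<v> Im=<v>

Need the full column D^4_{m',2} for m'=−4..4 at α=1.979, β=0.5403, γ=3.0061.
cos(β/2)=0.963731, sin(β/2)=0.266876
d^4_{-4,2}: single k=6 term ⇒ +0.001776;  D = -0.000580+0.001678i
d^4_{-3,2}: k∈[5..6] ⇒ +0.013602 -0.000348 = +0.013254;  D = +0.013217-0.000996i
d^4_{-2,2}: k∈[4..6] ⇒ +0.065638 -0.004027 +0.000026 = +0.061637;  D = -0.028648-0.054574i
d^4_{-1,2}: k∈[3..5] ⇒ +0.223472 -0.025705 +0.000394 = +0.198161;  D = -0.124477+0.154185i
d^4_{0,2}: k∈[2..4] ⇒ +0.541346 -0.110701 +0.003183 = +0.433828;  D = +0.417997+0.116128i
d^4_{1,2}: k∈[1..3] ⇒ +0.874251 -0.335207 +0.017137 = +0.556180;  D = -0.076079-0.550953i
d^4_{2,2}: k∈[0..2] ⇒ +0.744125 -0.684755 +0.065638 = +0.125009;  D = -0.106871+0.064852i
d^4_{3,2}: k∈[0..1] ⇒ -0.771017 +0.177375 = -0.593642;  D = -0.484126-0.343558i
d^4_{4,2}: single k=0 term ⇒ +0.301948;  D = +0.062639-0.295380i
Y_4^{m'}(θ=1.1361,φ=2.068) and Σ D·Y over m':
  (-0.0006+0.0017i)·(-0.1216-0.2737i)  (+0.0132-0.0010i)·(+0.3921+0.0311i)  (-0.0286-0.0546i)·(-0.0362+0.0557i)  (-0.1245+0.1542i)·(+0.1516+0.2793i)  (+0.4180+0.1161i)·(-0.1290+0.0000i)  (-0.0761-0.5510i)·(-0.1516+0.2793i)  (-0.1069+0.0649i)·(-0.0362-0.0557i)  (-0.4841-0.3436i)·(-0.3921+0.0311i)  (+0.0626-0.2954i)·(-0.1216+0.2737i)
Y_4^2(R⁻¹ n̂) = +0.340582+0.212532i

Re=0.3406 Im=0.2125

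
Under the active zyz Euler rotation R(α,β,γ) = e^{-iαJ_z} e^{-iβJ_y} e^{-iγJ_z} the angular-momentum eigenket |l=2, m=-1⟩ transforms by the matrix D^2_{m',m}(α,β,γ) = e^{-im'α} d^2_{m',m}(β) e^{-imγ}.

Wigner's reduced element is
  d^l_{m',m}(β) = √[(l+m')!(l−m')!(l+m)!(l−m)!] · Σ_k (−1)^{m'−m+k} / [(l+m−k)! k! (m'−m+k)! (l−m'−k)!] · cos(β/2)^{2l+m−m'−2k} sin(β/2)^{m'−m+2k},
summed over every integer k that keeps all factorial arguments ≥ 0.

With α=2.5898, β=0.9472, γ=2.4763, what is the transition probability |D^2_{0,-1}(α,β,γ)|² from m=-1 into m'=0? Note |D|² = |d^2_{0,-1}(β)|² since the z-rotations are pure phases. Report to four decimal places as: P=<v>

P=0.3371

D^2_{0,-1}(2.5898,0.9472,2.4763) = e^{-i·0·2.5898}·d^2_{0,-1}(0.9472)·e^{-i·-1·2.4763}. Compute d first:
With c≡cos(β/2)=0.889932 and s≡sin(β/2)=0.456093, N=[2·2·1·6]^{1/2}=4.898979
The bounds max(0,m−m')=0 and min(l+m,l−m')=1 give 2 terms
  k=0: (−1)^1·4.8990/(2)·0.8899^3·0.4561^1 = -0.787408
  k=1: (−1)^2·4.8990/(2)·0.8899^1·0.4561^3 = +0.206820
d^2_{0,-1}(0.9472) = -0.787408 +0.206820 = -0.580588
|D^2_{0,-1}|² = |d^2_{0,-1}(β)|² = (-0.580588)² = 0.337082 (the z-rotation phases have unit modulus)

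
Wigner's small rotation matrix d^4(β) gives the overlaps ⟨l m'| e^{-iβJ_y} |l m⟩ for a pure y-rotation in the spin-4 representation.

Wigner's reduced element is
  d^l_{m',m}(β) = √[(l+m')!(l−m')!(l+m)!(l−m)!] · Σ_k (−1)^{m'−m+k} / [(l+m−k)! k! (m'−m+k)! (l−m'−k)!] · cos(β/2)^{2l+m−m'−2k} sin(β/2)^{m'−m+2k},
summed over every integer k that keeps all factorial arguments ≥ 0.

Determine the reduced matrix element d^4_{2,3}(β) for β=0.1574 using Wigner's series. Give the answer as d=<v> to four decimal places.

d=0.2825

d^4_{2,3}(β=0.1574) via Wigner's sum:
With c≡cos(β/2)=0.996905 and s≡sin(β/2)=0.078619, N=[720·2·5040·1]^{1/2}=2693.993318
Admissible k: 1..2 (factorial args all ≥0)
  k=1: (−1)^0·2693.9933/(720)·0.9969^7·0.0786^1 = +0.287850
  k=2: (−1)^1·2693.9933/(240)·0.9969^5·0.0786^3 = -0.005371
d^4_{2,3}(0.1574) = +0.287850 -0.005371 = +0.282479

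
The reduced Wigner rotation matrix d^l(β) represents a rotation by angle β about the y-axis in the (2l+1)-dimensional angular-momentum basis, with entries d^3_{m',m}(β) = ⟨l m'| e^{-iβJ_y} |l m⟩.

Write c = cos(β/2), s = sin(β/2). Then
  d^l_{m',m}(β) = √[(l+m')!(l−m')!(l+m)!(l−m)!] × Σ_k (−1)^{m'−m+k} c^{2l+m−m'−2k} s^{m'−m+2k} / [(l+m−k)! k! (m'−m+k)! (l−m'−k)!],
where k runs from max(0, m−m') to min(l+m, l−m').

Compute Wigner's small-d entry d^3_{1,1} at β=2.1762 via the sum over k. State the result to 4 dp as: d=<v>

d^3_{1,1}(β=2.1762) via Wigner's sum:
c=cos(2.1762/2)=0.464169, s=sin(2.1762/2)=0.885747; N=√[24·2·24·2]=48.000000
k∈{0,1,2} keeps every argument non-negative
  k=0: (−1)^0·48.0000/(48)·0.4642^6·0.8857^0 = +0.010001
  k=1: (−1)^1·48.0000/(6)·0.4642^4·0.8857^2 = -0.291349
  k=2: (−1)^2·48.0000/(8)·0.4642^2·0.8857^4 = +0.795686
d^3_{1,1}(2.1762) = +0.010001 -0.291349 +0.795686 = +0.514338

d=0.5143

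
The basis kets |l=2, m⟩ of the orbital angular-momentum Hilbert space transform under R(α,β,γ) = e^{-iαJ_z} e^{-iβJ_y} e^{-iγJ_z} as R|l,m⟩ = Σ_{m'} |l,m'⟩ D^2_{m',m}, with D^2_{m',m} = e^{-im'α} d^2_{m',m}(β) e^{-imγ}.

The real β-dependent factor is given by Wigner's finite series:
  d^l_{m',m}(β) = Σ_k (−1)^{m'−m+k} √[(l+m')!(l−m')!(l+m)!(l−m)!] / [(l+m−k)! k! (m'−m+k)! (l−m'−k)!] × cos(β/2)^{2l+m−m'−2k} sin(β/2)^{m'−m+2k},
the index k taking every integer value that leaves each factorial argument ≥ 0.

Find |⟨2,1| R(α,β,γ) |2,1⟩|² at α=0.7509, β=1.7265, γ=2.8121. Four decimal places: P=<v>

P=0.3064

First d^2_{1,1}(β=1.7265), then the phase factors e^{-i(1)α} and e^{-i(1)γ}:
With c≡cos(β/2)=0.649971 and s≡sin(β/2)=0.759959, N=[6·1·6·1]^{1/2}=6.000000
k∈{0,1} keeps every argument non-negative
  k=0: (−1)^0·6.0000/(6)·0.6500^4·0.7600^0 = +0.178474
  k=1: (−1)^1·6.0000/(2)·0.6500^2·0.7600^2 = -0.731964
d^2_{1,1}(1.7265) = +0.178474 -0.731964 = -0.553489
|D^2_{1,1}|² = |d^2_{1,1}(β)|² = (-0.553489)² = 0.306350 (the z-rotation phases have unit modulus)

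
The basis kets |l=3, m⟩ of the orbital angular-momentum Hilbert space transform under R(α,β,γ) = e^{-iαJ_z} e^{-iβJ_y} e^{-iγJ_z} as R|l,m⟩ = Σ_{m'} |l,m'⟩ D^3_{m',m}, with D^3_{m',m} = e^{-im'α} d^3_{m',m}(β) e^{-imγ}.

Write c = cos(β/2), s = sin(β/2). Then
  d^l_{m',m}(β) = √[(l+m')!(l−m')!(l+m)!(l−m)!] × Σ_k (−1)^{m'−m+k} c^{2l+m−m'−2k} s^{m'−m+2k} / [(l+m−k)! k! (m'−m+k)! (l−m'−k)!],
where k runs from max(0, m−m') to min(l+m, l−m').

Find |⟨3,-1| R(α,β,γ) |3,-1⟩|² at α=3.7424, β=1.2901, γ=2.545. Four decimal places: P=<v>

P=0.1748

First d^3_{-1,-1}(β=1.2901), then the phase factors e^{-i(-1)α} and e^{-i(-1)γ}:
c=cos(1.2901/2)=0.799070, s=sin(1.2901/2)=0.601238; N=√[2·24·2·24]=48.000000
k: max(0,(-1)−(-1))=0 … min(3+(-1),3−(-1))=2
  k=0: (−1)^0·48.0000/(48)·0.7991^6·0.6012^0 = +0.260320
  k=1: (−1)^1·48.0000/(6)·0.7991^4·0.6012^2 = -1.179022
  k=2: (−1)^2·48.0000/(8)·0.7991^2·0.6012^4 = +0.500619
d^3_{-1,-1}(1.2901) = +0.260320 -1.179022 +0.500619 = -0.418083
|D^3_{-1,-1}|² = |d^3_{-1,-1}(β)|² = (-0.418083)² = 0.174793 (the z-rotation phases have unit modulus)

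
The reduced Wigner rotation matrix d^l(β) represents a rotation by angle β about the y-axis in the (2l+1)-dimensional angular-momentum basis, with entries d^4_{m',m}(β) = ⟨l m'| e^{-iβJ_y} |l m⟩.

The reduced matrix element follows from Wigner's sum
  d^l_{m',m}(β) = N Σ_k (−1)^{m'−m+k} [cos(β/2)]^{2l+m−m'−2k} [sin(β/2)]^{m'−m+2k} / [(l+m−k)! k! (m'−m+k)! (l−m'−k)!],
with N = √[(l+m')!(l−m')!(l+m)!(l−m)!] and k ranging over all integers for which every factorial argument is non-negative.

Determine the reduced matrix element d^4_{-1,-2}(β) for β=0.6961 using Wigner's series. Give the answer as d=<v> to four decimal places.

d^4_{-1,-2}(β=0.6961) via Wigner's sum:
Half-angle: c=0.940040, s=0.341065. N=√(6·120·2·720)=1018.233765
k: max(0,(-2)−(-1))=0 … min(4+(-2),4−(-1))=2
  k=0: (−1)^1·1018.2338/(240)·0.9400^7·0.3411^1 = -0.938635
  k=1: (−1)^2·1018.2338/(48)·0.9400^5·0.3411^3 = +0.617803
  k=2: (−1)^3·1018.2338/(72)·0.9400^3·0.3411^5 = -0.054218
d^4_{-1,-2}(0.6961) = -0.938635 +0.617803 -0.054218 = -0.375050

d=-0.3751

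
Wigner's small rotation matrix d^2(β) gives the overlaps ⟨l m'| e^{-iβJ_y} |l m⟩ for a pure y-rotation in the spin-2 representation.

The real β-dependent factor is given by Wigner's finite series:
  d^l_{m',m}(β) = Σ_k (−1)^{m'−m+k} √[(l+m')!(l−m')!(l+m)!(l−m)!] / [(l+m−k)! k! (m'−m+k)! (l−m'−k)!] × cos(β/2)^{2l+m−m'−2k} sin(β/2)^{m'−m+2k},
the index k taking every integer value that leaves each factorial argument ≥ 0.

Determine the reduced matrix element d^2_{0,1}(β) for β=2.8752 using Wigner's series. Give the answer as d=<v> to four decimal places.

d^2_{0,1}(β=2.8752) via Wigner's sum:
Half-angle: c=0.132803, s=0.991142. N=√(2·2·6·1)=4.898979
Admissible k: 1..2 (factorial args all ≥0)
  k=1: (−1)^0·4.8990/(2)·0.1328^3·0.9911^1 = +0.005686
  k=2: (−1)^1·4.8990/(2)·0.1328^1·0.9911^3 = -0.316731
d^2_{0,1}(2.8752) = +0.005686 -0.316731 = -0.311045

d=-0.3110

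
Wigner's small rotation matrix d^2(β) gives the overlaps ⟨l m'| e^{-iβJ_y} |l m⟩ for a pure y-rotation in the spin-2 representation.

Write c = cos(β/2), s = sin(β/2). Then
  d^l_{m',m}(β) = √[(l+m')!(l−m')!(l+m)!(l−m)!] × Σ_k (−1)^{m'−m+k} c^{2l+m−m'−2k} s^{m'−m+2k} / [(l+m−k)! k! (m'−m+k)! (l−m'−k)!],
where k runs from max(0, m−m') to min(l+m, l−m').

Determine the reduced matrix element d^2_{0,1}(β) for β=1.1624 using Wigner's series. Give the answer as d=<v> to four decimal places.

d=0.4464

d^2_{0,1}(β=1.1624) via Wigner's sum:
c=cos(1.1624/2)=0.835804, s=sin(1.1624/2)=0.549027; N=√[2·2·6·1]=4.898979
The bounds max(0,m−m')=1 and min(l+m,l−m')=2 give 2 terms
  k=1: (−1)^0·4.8990/(2)·0.8358^3·0.5490^1 = +0.785206
  k=2: (−1)^1·4.8990/(2)·0.8358^1·0.5490^3 = -0.338815
d^2_{0,1}(1.1624) = +0.785206 -0.338815 = +0.446391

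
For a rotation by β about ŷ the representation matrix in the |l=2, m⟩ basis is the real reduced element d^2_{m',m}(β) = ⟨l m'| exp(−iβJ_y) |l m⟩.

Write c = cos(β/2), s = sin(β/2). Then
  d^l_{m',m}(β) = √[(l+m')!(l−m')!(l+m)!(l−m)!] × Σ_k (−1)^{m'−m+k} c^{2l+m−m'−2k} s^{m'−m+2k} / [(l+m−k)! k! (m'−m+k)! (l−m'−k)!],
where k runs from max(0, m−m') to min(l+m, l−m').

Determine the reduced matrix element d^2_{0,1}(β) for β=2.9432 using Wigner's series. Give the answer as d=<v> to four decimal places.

d^2_{0,1}(β=2.9432) via Wigner's sum:
With c≡cos(β/2)=0.099034 and s≡sin(β/2)=0.995084, N=[2·2·6·1]^{1/2}=4.898979
Admissible k: 1..2 (factorial args all ≥0)
  k=1: (−1)^0·4.8990/(2)·0.0990^3·0.9951^1 = +0.002367
  k=2: (−1)^1·4.8990/(2)·0.0990^1·0.9951^3 = -0.239022
d^2_{0,1}(2.9432) = +0.002367 -0.239022 = -0.236655

d=-0.2367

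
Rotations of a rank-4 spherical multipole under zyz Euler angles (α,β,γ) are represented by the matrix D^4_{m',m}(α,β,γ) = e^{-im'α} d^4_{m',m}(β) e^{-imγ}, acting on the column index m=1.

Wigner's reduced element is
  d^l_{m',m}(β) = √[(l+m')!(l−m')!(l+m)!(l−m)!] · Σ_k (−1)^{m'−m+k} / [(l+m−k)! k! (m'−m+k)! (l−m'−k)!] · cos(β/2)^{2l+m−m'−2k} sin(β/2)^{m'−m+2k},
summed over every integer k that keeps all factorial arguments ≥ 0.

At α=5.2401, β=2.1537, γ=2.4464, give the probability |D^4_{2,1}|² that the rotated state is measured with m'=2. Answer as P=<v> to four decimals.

P=0.2216

D^4_{2,1}(5.2401,2.1537,2.4464) = e^{-i·2·5.2401}·d^4_{2,1}(2.1537)·e^{-i·1·2.4464}. Compute d first:
Half-angle: c=0.474104, s=0.880469. N=√(720·2·120·6)=1018.233765
Admissible k: 0..2 (factorial args all ≥0)
  k=0: (−1)^1·1018.2338/(240)·0.4741^7·0.8805^1 = -0.020113
  k=1: (−1)^2·1018.2338/(48)·0.4741^5·0.8805^3 = +0.346830
  k=2: (−1)^3·1018.2338/(72)·0.4741^3·0.8805^5 = -0.797455
d^4_{2,1}(2.1537) = -0.020113 +0.346830 -0.797455 = -0.470737
|D^4_{2,1}|² = |d^4_{2,1}(β)|² = (-0.470737)² = 0.221593 (the z-rotation phases have unit modulus)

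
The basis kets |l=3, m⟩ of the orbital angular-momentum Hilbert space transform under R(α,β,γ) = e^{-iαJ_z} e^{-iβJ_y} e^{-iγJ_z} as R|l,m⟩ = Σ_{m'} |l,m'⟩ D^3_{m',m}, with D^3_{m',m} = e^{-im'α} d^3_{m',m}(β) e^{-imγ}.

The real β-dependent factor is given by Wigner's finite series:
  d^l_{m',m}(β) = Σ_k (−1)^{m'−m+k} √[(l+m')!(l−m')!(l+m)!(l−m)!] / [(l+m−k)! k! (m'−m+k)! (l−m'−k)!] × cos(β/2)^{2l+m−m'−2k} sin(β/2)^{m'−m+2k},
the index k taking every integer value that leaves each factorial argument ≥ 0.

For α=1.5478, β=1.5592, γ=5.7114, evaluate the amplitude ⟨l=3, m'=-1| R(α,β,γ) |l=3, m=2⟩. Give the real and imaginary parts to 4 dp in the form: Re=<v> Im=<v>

First d^3_{-1,2}(β=1.5592), then the phase factors e^{-i(-1)α} and e^{-i(2)γ}:
c=cos(1.5592/2)=0.711195, s=sin(1.5592/2)=0.702995; N=√[2·24·120·1]=75.894664
Admissible k: 3..4 (factorial args all ≥0)
  k=3: (−1)^0·75.8947/(12)·0.7112^3·0.7030^3 = +0.790410
  k=4: (−1)^1·75.8947/(24)·0.7112^1·0.7030^5 = -0.386144
d^3_{-1,2}(1.5592) = +0.790410 -0.386144 = +0.404266
Phases: e^{-i·(-1)·1.5478}=+0.022994+0.999736i, e^{-i·(2)·5.7114}=+0.414347+0.910119i ⇒ D=-0.363981+0.175922i

Re=-0.3640 Im=0.1759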